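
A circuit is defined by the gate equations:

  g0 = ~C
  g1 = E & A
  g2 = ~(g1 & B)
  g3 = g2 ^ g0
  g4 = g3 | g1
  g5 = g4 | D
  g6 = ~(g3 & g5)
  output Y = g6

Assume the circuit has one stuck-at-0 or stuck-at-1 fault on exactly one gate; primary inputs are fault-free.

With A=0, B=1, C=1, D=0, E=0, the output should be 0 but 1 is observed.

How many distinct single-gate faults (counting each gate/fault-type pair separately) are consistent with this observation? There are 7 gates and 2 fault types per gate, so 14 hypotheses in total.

7

Fault-free: g0=0, g1=0, g2=1, g3=1, g4=1, g5=1, g6=0 → 0. Observed 1.
  g0 stuck-at-0: output 0 ✗
  g0 stuck-at-1: output 1 ✓
  g1 stuck-at-0: output 0 ✗
  g1 stuck-at-1: output 1 ✓
  g2 stuck-at-0: output 1 ✓
  g2 stuck-at-1: output 0 ✗
  g3 stuck-at-0: output 1 ✓
  g3 stuck-at-1: output 0 ✗
  g4 stuck-at-0: output 1 ✓
  g4 stuck-at-1: output 0 ✗
  g5 stuck-at-0: output 1 ✓
  g5 stuck-at-1: output 0 ✗
  g6 stuck-at-0: output 0 ✗
  g6 stuck-at-1: output 1 ✓
Consistent faults: {g0 stuck-at-1, g1 stuck-at-1, g2 stuck-at-0, g3 stuck-at-0, g4 stuck-at-0, g5 stuck-at-0, g6 stuck-at-1} — 7 in all.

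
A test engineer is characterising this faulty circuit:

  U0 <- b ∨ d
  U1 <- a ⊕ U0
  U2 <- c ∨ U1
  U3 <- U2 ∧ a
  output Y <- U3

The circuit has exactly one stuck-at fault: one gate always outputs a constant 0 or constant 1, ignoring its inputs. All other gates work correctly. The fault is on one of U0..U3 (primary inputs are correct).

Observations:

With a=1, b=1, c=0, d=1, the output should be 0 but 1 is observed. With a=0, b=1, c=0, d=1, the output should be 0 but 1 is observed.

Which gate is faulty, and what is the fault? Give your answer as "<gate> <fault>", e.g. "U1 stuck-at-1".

Fault-free values for test 1 (a=1, b=1, c=0, d=1): U0=1, U1=0, U2=0, U3=0, giving Y=0. Observed 1.
Test 1: faults giving observed 1 are {U0 stuck-at-0, U1 stuck-at-1, U2 stuck-at-1, U3 stuck-at-1}.
Test 2 (a=0, b=1, c=0, d=1): fault-free U0=1, U1=1, U2=1, U3=0 → 0; observed 1. Eliminates U0 stuck-at-0, U1 stuck-at-1, U2 stuck-at-1.
Only U3 stuck-at-1 is consistent with every test.

U3 stuck-at-1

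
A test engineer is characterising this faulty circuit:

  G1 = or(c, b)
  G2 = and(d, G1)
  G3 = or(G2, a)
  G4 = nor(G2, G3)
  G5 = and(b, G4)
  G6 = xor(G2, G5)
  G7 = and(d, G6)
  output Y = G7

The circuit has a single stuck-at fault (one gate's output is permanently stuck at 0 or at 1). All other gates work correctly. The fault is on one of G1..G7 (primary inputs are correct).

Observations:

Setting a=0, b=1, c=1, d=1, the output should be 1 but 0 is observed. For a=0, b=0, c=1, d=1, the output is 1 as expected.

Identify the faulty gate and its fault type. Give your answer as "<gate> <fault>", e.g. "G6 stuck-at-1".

G4 stuck-at-1

Fault-free values for test 1 (a=0, b=1, c=1, d=1): G1=1, G2=1, G3=1, G4=0, G5=0, G6=1, G7=1, giving Y=1. Observed 0.
Test 1: faults giving observed 0 are {G4 stuck-at-1, G5 stuck-at-1, G6 stuck-at-0, G7 stuck-at-0}.
Test 2 (a=0, b=0, c=1, d=1): fault-free G1=1, G2=1, G3=1, G4=0, G5=0, G6=1, G7=1 → 1; observed 1. Eliminates G5 stuck-at-1, G6 stuck-at-0, G7 stuck-at-0.
Only G4 stuck-at-1 is consistent with every test.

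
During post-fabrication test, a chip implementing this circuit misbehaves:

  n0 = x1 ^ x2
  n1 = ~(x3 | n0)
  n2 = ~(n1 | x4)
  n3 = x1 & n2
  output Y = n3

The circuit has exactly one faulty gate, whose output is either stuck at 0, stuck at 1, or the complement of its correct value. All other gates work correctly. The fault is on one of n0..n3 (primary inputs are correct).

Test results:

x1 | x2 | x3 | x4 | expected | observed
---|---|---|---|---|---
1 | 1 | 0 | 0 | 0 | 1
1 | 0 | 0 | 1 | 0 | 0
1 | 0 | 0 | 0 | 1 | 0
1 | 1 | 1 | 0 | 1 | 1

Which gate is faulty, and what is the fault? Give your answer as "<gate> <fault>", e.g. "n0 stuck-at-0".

Fault-free values for test 1 (x1=1, x2=1, x3=0, x4=0): n0=0, n1=1, n2=0, n3=0, giving Y=0. Observed 1.
Test 1: faults giving observed 1 are {n0 stuck-at-1, n0 inverted output, n1 stuck-at-0, n1 inverted output, n2 stuck-at-1, n2 inverted output, n3 stuck-at-1, n3 inverted output}.
Test 2 (x1=1, x2=0, x3=0, x4=1): fault-free n0=1, n1=0, n2=0, n3=0 → 0; observed 0. Eliminates n2 stuck-at-1, n2 inverted output, n3 stuck-at-1, n3 inverted output.
Test 3 (x1=1, x2=0, x3=0, x4=0): fault-free n0=1, n1=0, n2=1, n3=1 → 1; observed 0. Eliminates n0 stuck-at-1, n1 stuck-at-0.
Test 4 (x1=1, x2=1, x3=1, x4=0): fault-free n0=0, n1=0, n2=1, n3=1 → 1; observed 1. Eliminates n1 inverted output.
Only n0 inverted output is consistent with every test.

n0 inverted output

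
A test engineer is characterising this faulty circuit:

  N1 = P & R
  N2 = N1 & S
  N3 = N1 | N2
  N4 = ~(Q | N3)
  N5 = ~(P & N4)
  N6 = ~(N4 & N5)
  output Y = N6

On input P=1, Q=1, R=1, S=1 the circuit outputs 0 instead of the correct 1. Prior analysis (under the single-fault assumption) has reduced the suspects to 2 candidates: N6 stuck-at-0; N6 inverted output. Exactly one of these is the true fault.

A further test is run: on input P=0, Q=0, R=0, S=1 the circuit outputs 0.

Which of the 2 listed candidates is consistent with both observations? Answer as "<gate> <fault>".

N6 stuck-at-0

Evaluate each candidate on input P=0, Q=0, R=0, S=1:
  N6 stuck-at-0: N1=0, N2=0, N3=0, N4=1, N5=1, N6=0 [stuck-at-0] → 0 — matches
  N6 inverted output: N1=0, N2=0, N3=0, N4=1, N5=1, N6=1 [inverted output] → 1 — eliminated
Only N6 stuck-at-0 reproduces the observed 0.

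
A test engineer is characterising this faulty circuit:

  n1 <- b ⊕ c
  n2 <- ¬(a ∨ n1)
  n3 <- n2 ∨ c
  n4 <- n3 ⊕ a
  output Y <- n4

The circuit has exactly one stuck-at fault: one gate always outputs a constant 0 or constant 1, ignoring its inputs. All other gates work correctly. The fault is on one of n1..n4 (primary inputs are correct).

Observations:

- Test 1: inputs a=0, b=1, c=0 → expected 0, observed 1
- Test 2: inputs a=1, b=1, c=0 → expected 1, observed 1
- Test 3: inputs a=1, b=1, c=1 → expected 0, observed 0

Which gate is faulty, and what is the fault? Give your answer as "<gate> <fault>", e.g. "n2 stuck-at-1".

Fault-free values for test 1 (a=0, b=1, c=0): n1=1, n2=0, n3=0, n4=0, giving Y=0. Observed 1.
Test 1: faults giving observed 1 are {n1 stuck-at-0, n2 stuck-at-1, n3 stuck-at-1, n4 stuck-at-1}.
Test 2 (a=1, b=1, c=0): fault-free n1=1, n2=0, n3=0, n4=1 → 1; observed 1. Eliminates n2 stuck-at-1, n3 stuck-at-1.
Test 3 (a=1, b=1, c=1): fault-free n1=0, n2=0, n3=1, n4=0 → 0; observed 0. Eliminates n4 stuck-at-1.
Only n1 stuck-at-0 is consistent with every test.

n1 stuck-at-0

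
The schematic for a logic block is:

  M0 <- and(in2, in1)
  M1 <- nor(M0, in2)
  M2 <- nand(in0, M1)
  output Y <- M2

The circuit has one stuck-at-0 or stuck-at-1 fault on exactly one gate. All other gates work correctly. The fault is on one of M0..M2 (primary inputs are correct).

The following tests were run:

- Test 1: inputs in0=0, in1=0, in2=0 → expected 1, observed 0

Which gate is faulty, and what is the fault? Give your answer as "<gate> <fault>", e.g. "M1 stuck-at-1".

M2 stuck-at-0

Fault-free values for test 1 (in0=0, in1=0, in2=0): M0=0, M1=1, M2=1, giving Y=1. Observed 0.
Test 1: faults giving observed 0 are {M2 stuck-at-0}.
Only M2 stuck-at-0 is consistent with every test.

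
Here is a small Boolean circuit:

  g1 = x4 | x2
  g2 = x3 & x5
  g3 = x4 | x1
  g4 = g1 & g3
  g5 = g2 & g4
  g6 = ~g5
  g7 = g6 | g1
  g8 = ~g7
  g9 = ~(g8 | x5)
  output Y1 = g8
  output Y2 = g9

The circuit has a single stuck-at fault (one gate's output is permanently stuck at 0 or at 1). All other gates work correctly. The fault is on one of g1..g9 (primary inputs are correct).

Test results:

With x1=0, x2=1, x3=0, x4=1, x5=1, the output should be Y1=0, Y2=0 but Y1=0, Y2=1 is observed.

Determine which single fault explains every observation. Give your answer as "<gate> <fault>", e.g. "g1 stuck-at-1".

Fault-free values for test 1 (x1=0, x2=1, x3=0, x4=1, x5=1): g1=1, g2=0, g3=1, g4=1, g5=0, g6=1, g7=1, g8=0, g9=0, giving Y1=0, Y2=0. Observed Y1=0, Y2=1.
Test 1: faults giving observed Y1=0, Y2=1 are {g9 stuck-at-1}.
Only g9 stuck-at-1 is consistent with every test.

g9 stuck-at-1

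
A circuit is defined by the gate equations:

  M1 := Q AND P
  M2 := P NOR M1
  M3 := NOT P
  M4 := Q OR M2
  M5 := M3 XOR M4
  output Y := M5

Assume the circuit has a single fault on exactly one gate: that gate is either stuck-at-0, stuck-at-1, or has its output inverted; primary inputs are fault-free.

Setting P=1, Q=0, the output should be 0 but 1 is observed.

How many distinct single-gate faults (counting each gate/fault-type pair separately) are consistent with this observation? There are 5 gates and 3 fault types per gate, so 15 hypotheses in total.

Fault-free: M1=0, M2=0, M3=0, M4=0, M5=0 → 0. Observed 1.
  M1: none of the 3 fault types match ✗
  M2: stuck-at-1, inverted output ✓; others ✗
  M3: stuck-at-1, inverted output ✓; others ✗
  M4: stuck-at-1, inverted output ✓; others ✗
  M5: stuck-at-1, inverted output ✓; others ✗
Consistent faults: {M2 stuck-at-1, M2 inverted output, M3 stuck-at-1, M3 inverted output, M4 stuck-at-1, M4 inverted output, M5 stuck-at-1, M5 inverted output} — 8 in all.

8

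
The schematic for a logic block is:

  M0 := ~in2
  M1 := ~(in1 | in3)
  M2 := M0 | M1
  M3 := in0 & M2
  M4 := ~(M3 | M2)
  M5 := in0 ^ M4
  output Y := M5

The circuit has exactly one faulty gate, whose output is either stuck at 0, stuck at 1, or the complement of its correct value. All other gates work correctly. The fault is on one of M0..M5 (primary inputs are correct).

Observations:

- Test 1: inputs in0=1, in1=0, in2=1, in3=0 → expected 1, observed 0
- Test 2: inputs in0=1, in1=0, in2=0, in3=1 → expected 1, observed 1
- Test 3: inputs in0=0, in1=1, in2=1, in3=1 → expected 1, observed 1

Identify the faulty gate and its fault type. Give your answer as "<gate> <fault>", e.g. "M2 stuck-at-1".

M1 stuck-at-0

Fault-free values for test 1 (in0=1, in1=0, in2=1, in3=0): M0=0, M1=1, M2=1, M3=1, M4=0, M5=1, giving Y=1. Observed 0.
Test 1: faults giving observed 0 are {M1 stuck-at-0, M1 inverted output, M2 stuck-at-0, M2 inverted output, M4 stuck-at-1, M4 inverted output, M5 stuck-at-0, M5 inverted output}.
Test 2 (in0=1, in1=0, in2=0, in3=1): fault-free M0=1, M1=0, M2=1, M3=1, M4=0, M5=1 → 1; observed 1. Eliminates M2 stuck-at-0, M2 inverted output, M4 stuck-at-1, M4 inverted output, M5 stuck-at-0, M5 inverted output.
Test 3 (in0=0, in1=1, in2=1, in3=1): fault-free M0=0, M1=0, M2=0, M3=0, M4=1, M5=1 → 1; observed 1. Eliminates M1 inverted output.
Only M1 stuck-at-0 is consistent with every test.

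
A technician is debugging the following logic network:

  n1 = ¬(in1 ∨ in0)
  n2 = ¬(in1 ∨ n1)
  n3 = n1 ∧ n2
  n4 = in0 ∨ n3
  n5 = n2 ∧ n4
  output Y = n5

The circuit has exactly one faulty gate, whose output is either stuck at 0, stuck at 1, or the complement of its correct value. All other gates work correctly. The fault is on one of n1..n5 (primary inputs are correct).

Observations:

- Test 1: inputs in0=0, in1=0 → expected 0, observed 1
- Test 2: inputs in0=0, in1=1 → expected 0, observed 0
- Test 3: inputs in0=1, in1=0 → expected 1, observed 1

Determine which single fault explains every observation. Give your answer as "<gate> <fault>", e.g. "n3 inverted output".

n2 stuck-at-1

Fault-free values for test 1 (in0=0, in1=0): n1=1, n2=0, n3=0, n4=0, n5=0, giving Y=0. Observed 1.
Test 1: faults giving observed 1 are {n2 stuck-at-1, n2 inverted output, n5 stuck-at-1, n5 inverted output}.
Test 2 (in0=0, in1=1): fault-free n1=0, n2=0, n3=0, n4=0, n5=0 → 0; observed 0. Eliminates n5 stuck-at-1, n5 inverted output.
Test 3 (in0=1, in1=0): fault-free n1=0, n2=1, n3=0, n4=1, n5=1 → 1; observed 1. Eliminates n2 inverted output.
Only n2 stuck-at-1 is consistent with every test.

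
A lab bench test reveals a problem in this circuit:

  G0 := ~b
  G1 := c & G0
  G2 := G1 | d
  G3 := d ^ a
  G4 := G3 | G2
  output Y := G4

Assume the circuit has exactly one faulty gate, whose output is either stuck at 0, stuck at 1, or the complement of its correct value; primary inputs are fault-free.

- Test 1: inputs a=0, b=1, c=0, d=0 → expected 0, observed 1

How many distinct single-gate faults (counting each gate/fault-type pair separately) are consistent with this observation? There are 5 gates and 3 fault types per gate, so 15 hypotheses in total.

Fault-free: G0=0, G1=0, G2=0, G3=0, G4=0 → 0. Observed 1.
  G0: none of the 3 fault types match ✗
  G1: stuck-at-1, inverted output ✓; others ✗
  G2: stuck-at-1, inverted output ✓; others ✗
  G3: stuck-at-1, inverted output ✓; others ✗
  G4: stuck-at-1, inverted output ✓; others ✗
Consistent faults: {G1 stuck-at-1, G1 inverted output, G2 stuck-at-1, G2 inverted output, G3 stuck-at-1, G3 inverted output, G4 stuck-at-1, G4 inverted output} — 8 in all.

8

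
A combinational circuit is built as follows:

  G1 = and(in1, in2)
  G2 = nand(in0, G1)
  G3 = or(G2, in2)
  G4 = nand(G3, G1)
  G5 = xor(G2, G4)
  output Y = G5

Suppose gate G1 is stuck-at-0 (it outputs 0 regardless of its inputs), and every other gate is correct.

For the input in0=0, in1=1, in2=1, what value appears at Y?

0

Propagate with G1 forced: G1=0 [stuck-at-0], G2=1, G3=1, G4=1, G5=0.
So Y = 0. (Without the fault it would be 1.)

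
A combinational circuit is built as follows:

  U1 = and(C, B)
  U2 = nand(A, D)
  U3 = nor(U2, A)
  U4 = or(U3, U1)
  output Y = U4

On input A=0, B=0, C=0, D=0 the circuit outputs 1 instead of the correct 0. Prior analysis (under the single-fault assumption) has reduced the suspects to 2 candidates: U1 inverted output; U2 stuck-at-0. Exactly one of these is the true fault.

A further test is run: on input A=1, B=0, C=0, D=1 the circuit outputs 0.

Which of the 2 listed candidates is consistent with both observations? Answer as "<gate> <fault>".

Evaluate each candidate on input A=1, B=0, C=0, D=1:
  U1 inverted output: U1=1 [inverted output], U2=0, U3=0, U4=1 → 1 — eliminated
  U2 stuck-at-0: U1=0, U2=0 [stuck-at-0], U3=0, U4=0 → 0 — matches
Only U2 stuck-at-0 reproduces the observed 0.

U2 stuck-at-0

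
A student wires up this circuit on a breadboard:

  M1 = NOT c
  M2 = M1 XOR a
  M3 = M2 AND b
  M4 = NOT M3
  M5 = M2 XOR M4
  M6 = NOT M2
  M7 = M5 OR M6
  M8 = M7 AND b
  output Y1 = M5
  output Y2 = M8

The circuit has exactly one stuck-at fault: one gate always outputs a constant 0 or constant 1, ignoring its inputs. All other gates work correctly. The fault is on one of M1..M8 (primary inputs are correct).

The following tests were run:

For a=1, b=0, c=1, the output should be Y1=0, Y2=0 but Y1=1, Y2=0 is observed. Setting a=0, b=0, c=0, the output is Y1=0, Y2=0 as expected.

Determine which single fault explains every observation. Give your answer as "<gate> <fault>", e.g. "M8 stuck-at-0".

Fault-free values for test 1 (a=1, b=0, c=1): M1=0, M2=1, M3=0, M4=1, M5=0, M6=0, M7=0, M8=0, giving Y1=0, Y2=0. Observed Y1=1, Y2=0.
Test 1: faults giving observed Y1=1, Y2=0 are {M1 stuck-at-1, M2 stuck-at-0, M3 stuck-at-1, M4 stuck-at-0, M5 stuck-at-1}.
Test 2 (a=0, b=0, c=0): fault-free M1=1, M2=1, M3=0, M4=1, M5=0, M6=0, M7=0, M8=0 → Y1=0, Y2=0; observed Y1=0, Y2=0. Eliminates M2 stuck-at-0, M3 stuck-at-1, M4 stuck-at-0, M5 stuck-at-1.
Only M1 stuck-at-1 is consistent with every test.

M1 stuck-at-1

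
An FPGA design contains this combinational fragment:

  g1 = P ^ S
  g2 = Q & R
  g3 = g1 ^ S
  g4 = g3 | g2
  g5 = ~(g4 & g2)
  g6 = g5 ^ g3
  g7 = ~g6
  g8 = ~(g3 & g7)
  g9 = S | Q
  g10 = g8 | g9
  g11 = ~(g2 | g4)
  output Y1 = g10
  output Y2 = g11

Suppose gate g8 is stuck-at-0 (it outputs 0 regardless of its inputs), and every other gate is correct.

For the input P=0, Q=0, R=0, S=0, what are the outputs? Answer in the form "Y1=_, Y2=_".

Propagate with g8 forced: g1=0, g2=0, g3=0, g4=0, g5=1, g6=1, g7=0, g8=0 [stuck-at-0], g9=0, g10=0, g11=1.
So the outputs are Y1=0, Y2=1. (Without the fault they would be Y1=1, Y2=1.)

Y1=0, Y2=1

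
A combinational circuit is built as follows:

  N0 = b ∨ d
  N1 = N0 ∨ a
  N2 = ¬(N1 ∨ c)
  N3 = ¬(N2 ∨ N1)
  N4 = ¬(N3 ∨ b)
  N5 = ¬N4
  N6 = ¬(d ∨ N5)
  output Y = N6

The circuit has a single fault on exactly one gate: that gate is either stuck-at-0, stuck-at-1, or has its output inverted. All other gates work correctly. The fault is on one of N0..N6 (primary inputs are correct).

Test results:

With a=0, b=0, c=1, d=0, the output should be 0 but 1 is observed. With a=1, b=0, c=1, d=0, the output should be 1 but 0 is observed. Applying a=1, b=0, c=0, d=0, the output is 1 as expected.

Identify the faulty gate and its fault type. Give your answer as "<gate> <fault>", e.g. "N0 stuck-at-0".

Fault-free values for test 1 (a=0, b=0, c=1, d=0): N0=0, N1=0, N2=0, N3=1, N4=0, N5=1, N6=0, giving Y=0. Observed 1.
Test 1: faults giving observed 1 are {N0 stuck-at-1, N0 inverted output, N1 stuck-at-1, N1 inverted output, N2 stuck-at-1, N2 inverted output, N3 stuck-at-0, N3 inverted output, N4 stuck-at-1, N4 inverted output, N5 stuck-at-0, N5 inverted output, N6 stuck-at-1, N6 inverted output}.
Test 2 (a=1, b=0, c=1, d=0): fault-free N0=0, N1=1, N2=0, N3=0, N4=1, N5=0, N6=1 → 1; observed 0. Eliminates N0 stuck-at-1, N0 inverted output, N1 stuck-at-1, N2 stuck-at-1, N2 inverted output, N3 stuck-at-0, N4 stuck-at-1, N5 stuck-at-0, N6 stuck-at-1.
Test 3 (a=1, b=0, c=0, d=0): fault-free N0=0, N1=1, N2=0, N3=0, N4=1, N5=0, N6=1 → 1; observed 1. Eliminates N3 inverted output, N4 inverted output, N5 inverted output, N6 inverted output.
Only N1 inverted output is consistent with every test.

N1 inverted output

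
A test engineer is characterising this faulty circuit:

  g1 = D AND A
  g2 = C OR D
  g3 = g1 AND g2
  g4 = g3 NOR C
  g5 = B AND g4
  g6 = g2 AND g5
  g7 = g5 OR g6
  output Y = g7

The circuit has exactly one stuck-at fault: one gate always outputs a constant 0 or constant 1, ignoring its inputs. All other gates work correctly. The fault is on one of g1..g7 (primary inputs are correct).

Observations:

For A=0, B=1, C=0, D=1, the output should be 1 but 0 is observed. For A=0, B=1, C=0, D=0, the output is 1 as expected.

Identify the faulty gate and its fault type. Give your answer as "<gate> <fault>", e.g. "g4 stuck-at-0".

Fault-free values for test 1 (A=0, B=1, C=0, D=1): g1=0, g2=1, g3=0, g4=1, g5=1, g6=1, g7=1, giving Y=1. Observed 0.
Test 1: faults giving observed 0 are {g1 stuck-at-1, g3 stuck-at-1, g4 stuck-at-0, g5 stuck-at-0, g7 stuck-at-0}.
Test 2 (A=0, B=1, C=0, D=0): fault-free g1=0, g2=0, g3=0, g4=1, g5=1, g6=0, g7=1 → 1; observed 1. Eliminates g3 stuck-at-1, g4 stuck-at-0, g5 stuck-at-0, g7 stuck-at-0.
Only g1 stuck-at-1 is consistent with every test.

g1 stuck-at-1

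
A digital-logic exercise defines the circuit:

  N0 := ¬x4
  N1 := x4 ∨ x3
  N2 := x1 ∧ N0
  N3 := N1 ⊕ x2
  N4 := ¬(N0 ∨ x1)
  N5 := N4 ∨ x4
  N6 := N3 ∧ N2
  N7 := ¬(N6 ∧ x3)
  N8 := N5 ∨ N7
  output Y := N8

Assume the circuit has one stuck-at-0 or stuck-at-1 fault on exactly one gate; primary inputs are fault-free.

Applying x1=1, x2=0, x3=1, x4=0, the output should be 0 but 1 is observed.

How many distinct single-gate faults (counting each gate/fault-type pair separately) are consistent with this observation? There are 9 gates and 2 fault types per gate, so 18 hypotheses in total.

Fault-free: N0=1, N1=1, N2=1, N3=1, N4=0, N5=0, N6=1, N7=0, N8=0 → 0. Observed 1.
  N0: stuck-at-0 ✓; others ✗
  N1: stuck-at-0 ✓; others ✗
  N2: stuck-at-0 ✓; others ✗
  N3: stuck-at-0 ✓; others ✗
  N4: stuck-at-1 ✓; others ✗
  N5: stuck-at-1 ✓; others ✗
  N6: stuck-at-0 ✓; others ✗
  N7: stuck-at-1 ✓; others ✗
  N8: stuck-at-1 ✓; others ✗
Consistent faults: {N0 stuck-at-0, N1 stuck-at-0, N2 stuck-at-0, N3 stuck-at-0, N4 stuck-at-1, N5 stuck-at-1, N6 stuck-at-0, N7 stuck-at-1, N8 stuck-at-1} — 9 in all.

9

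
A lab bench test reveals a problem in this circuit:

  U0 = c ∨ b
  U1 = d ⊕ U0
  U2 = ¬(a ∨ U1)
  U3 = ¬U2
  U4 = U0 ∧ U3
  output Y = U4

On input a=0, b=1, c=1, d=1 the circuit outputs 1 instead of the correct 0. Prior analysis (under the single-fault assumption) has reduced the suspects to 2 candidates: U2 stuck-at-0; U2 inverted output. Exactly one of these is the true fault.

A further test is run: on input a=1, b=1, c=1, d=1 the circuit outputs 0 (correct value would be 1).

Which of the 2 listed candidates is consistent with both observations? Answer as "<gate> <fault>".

Evaluate each candidate on input a=1, b=1, c=1, d=1:
  U2 stuck-at-0: U0=1, U1=0, U2=0 [stuck-at-0], U3=1, U4=1 → 1 — eliminated
  U2 inverted output: U0=1, U1=0, U2=1 [inverted output], U3=0, U4=0 → 0 — matches
Only U2 inverted output reproduces the observed 0.

U2 inverted output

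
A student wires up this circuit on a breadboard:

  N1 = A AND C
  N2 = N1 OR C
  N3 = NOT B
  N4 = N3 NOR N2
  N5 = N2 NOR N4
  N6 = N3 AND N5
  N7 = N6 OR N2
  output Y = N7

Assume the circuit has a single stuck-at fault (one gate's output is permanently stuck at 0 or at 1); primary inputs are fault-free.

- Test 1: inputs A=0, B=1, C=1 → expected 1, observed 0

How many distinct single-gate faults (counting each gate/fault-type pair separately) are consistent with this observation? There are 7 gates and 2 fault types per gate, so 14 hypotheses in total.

2

Fault-free: N1=0, N2=1, N3=0, N4=0, N5=0, N6=0, N7=1 → 1. Observed 0.
  N1 stuck-at-0: output 1 ✗
  N1 stuck-at-1: output 1 ✗
  N2 stuck-at-0: output 0 ✓
  N2 stuck-at-1: output 1 ✗
  N3 stuck-at-0: output 1 ✗
  N3 stuck-at-1: output 1 ✗
  N4 stuck-at-0: output 1 ✗
  N4 stuck-at-1: output 1 ✗
  N5 stuck-at-0: output 1 ✗
  N5 stuck-at-1: output 1 ✗
  N6 stuck-at-0: output 1 ✗
  N6 stuck-at-1: output 1 ✗
  N7 stuck-at-0: output 0 ✓
  N7 stuck-at-1: output 1 ✗
Consistent faults: {N2 stuck-at-0, N7 stuck-at-0} — 2 in all.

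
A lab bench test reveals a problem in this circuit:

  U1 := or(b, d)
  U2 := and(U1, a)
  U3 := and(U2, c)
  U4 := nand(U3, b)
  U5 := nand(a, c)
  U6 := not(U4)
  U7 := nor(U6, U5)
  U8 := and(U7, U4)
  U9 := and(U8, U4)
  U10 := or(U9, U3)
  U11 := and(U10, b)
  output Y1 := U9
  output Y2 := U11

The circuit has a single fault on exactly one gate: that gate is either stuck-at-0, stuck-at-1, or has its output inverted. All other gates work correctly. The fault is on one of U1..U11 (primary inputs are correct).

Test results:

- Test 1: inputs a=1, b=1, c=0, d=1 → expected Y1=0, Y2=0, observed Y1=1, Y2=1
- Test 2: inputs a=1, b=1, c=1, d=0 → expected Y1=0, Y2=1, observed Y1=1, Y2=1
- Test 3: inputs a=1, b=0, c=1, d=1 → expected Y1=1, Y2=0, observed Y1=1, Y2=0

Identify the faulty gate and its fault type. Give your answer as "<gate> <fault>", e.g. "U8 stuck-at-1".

Fault-free values for test 1 (a=1, b=1, c=0, d=1): U1=1, U2=1, U3=0, U4=1, U5=1, U6=0, U7=0, U8=0, U9=0, U10=0, U11=0, giving Y1=0, Y2=0. Observed Y1=1, Y2=1.
Test 1: faults giving observed Y1=1, Y2=1 are {U5 stuck-at-0, U5 inverted output, U7 stuck-at-1, U7 inverted output, U8 stuck-at-1, U8 inverted output, U9 stuck-at-1, U9 inverted output}.
Test 2 (a=1, b=1, c=1, d=0): fault-free U1=1, U2=1, U3=1, U4=0, U5=0, U6=1, U7=0, U8=0, U9=0, U10=1, U11=1 → Y1=0, Y2=1; observed Y1=1, Y2=1. Eliminates U5 stuck-at-0, U5 inverted output, U7 stuck-at-1, U7 inverted output, U8 stuck-at-1, U8 inverted output.
Test 3 (a=1, b=0, c=1, d=1): fault-free U1=1, U2=1, U3=1, U4=1, U5=0, U6=0, U7=1, U8=1, U9=1, U10=1, U11=0 → Y1=1, Y2=0; observed Y1=1, Y2=0. Eliminates U9 inverted output.
Only U9 stuck-at-1 is consistent with every test.

U9 stuck-at-1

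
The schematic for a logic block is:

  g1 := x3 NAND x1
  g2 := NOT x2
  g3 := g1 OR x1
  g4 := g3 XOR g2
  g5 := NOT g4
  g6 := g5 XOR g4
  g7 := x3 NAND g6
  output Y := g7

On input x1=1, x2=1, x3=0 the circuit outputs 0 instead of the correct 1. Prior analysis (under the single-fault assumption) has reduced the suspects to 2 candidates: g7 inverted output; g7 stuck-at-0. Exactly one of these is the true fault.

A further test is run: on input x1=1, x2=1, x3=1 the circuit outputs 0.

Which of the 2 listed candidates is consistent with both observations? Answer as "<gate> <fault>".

g7 stuck-at-0

Evaluate each candidate on input x1=1, x2=1, x3=1:
  g7 inverted output: g1=0, g2=0, g3=1, g4=1, g5=0, g6=1, g7=1 [inverted output] → 1 — eliminated
  g7 stuck-at-0: g1=0, g2=0, g3=1, g4=1, g5=0, g6=1, g7=0 [stuck-at-0] → 0 — matches
Only g7 stuck-at-0 reproduces the observed 0.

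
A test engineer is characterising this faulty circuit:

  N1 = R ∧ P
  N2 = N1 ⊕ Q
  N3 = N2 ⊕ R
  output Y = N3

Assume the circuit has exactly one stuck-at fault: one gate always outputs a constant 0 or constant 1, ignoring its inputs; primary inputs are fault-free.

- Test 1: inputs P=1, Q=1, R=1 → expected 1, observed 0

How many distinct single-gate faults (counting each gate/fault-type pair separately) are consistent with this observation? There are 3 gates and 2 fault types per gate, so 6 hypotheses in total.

3

Fault-free: N1=1, N2=0, N3=1 → 1. Observed 0.
  N1 stuck-at-0: output 0 ✓
  N1 stuck-at-1: output 1 ✗
  N2 stuck-at-0: output 1 ✗
  N2 stuck-at-1: output 0 ✓
  N3 stuck-at-0: output 0 ✓
  N3 stuck-at-1: output 1 ✗
Consistent faults: {N1 stuck-at-0, N2 stuck-at-1, N3 stuck-at-0} — 3 in all.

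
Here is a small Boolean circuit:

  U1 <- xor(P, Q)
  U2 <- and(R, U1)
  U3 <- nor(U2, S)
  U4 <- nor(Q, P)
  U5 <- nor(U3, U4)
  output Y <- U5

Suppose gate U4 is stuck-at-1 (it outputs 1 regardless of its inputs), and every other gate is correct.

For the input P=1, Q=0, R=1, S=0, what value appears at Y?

0

Propagate with U4 forced: U1=1, U2=1, U3=0, U4=1 [stuck-at-1], U5=0.
So Y = 0. (Without the fault it would be 1.)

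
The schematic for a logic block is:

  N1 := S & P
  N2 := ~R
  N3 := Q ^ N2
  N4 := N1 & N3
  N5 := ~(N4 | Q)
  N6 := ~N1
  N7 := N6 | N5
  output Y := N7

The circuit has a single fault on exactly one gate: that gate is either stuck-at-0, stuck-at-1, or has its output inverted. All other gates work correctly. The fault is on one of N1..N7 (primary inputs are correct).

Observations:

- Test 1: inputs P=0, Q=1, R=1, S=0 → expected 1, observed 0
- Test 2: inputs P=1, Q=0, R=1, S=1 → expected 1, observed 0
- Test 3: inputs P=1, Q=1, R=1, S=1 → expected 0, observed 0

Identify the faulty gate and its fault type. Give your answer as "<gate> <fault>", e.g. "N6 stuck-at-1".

Fault-free values for test 1 (P=0, Q=1, R=1, S=0): N1=0, N2=0, N3=1, N4=0, N5=0, N6=1, N7=1, giving Y=1. Observed 0.
Test 1: faults giving observed 0 are {N1 stuck-at-1, N1 inverted output, N6 stuck-at-0, N6 inverted output, N7 stuck-at-0, N7 inverted output}.
Test 2 (P=1, Q=0, R=1, S=1): fault-free N1=1, N2=0, N3=0, N4=0, N5=1, N6=0, N7=1 → 1; observed 0. Eliminates N1 stuck-at-1, N1 inverted output, N6 stuck-at-0, N6 inverted output.
Test 3 (P=1, Q=1, R=1, S=1): fault-free N1=1, N2=0, N3=1, N4=1, N5=0, N6=0, N7=0 → 0; observed 0. Eliminates N7 inverted output.
Only N7 stuck-at-0 is consistent with every test.

N7 stuck-at-0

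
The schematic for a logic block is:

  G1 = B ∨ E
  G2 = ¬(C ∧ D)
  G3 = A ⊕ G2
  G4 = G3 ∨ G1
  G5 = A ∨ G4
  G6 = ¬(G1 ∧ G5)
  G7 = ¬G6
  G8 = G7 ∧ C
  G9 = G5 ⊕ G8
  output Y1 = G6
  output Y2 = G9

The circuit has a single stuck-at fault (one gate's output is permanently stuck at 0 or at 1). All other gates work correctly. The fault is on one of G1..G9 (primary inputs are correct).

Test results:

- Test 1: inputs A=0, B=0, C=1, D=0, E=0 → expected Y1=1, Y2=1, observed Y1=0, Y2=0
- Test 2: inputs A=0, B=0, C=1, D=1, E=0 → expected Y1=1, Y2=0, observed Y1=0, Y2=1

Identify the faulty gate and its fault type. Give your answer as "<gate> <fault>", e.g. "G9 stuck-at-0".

Fault-free values for test 1 (A=0, B=0, C=1, D=0, E=0): G1=0, G2=1, G3=1, G4=1, G5=1, G6=1, G7=0, G8=0, G9=1, giving Y1=1, Y2=1. Observed Y1=0, Y2=0.
Test 1: faults giving observed Y1=0, Y2=0 are {G1 stuck-at-1, G6 stuck-at-0}.
Test 2 (A=0, B=0, C=1, D=1, E=0): fault-free G1=0, G2=0, G3=0, G4=0, G5=0, G6=1, G7=0, G8=0, G9=0 → Y1=1, Y2=0; observed Y1=0, Y2=1. Eliminates G1 stuck-at-1.
Only G6 stuck-at-0 is consistent with every test.

G6 stuck-at-0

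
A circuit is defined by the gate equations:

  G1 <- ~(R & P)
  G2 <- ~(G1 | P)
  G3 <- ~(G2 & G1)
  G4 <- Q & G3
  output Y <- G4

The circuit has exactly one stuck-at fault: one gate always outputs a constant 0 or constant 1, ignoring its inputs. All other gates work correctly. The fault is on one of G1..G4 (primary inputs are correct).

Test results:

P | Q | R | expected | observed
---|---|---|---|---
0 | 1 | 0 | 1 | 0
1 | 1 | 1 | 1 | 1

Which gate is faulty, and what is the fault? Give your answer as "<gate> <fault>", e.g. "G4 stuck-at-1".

Fault-free values for test 1 (P=0, Q=1, R=0): G1=1, G2=0, G3=1, G4=1, giving Y=1. Observed 0.
Test 1: faults giving observed 0 are {G2 stuck-at-1, G3 stuck-at-0, G4 stuck-at-0}.
Test 2 (P=1, Q=1, R=1): fault-free G1=0, G2=0, G3=1, G4=1 → 1; observed 1. Eliminates G3 stuck-at-0, G4 stuck-at-0.
Only G2 stuck-at-1 is consistent with every test.

G2 stuck-at-1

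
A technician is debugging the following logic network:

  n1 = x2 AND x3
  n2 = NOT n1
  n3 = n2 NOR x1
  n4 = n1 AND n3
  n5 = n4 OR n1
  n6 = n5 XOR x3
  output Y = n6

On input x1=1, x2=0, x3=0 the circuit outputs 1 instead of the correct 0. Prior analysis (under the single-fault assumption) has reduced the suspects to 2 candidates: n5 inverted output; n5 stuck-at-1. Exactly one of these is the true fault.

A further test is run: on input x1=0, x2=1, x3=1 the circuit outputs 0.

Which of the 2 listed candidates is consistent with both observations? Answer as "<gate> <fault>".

Evaluate each candidate on input x1=0, x2=1, x3=1:
  n5 inverted output: n1=1, n2=0, n3=1, n4=1, n5=0 [inverted output], n6=1 → 1 — eliminated
  n5 stuck-at-1: n1=1, n2=0, n3=1, n4=1, n5=1 [stuck-at-1], n6=0 → 0 — matches
Only n5 stuck-at-1 reproduces the observed 0.

n5 stuck-at-1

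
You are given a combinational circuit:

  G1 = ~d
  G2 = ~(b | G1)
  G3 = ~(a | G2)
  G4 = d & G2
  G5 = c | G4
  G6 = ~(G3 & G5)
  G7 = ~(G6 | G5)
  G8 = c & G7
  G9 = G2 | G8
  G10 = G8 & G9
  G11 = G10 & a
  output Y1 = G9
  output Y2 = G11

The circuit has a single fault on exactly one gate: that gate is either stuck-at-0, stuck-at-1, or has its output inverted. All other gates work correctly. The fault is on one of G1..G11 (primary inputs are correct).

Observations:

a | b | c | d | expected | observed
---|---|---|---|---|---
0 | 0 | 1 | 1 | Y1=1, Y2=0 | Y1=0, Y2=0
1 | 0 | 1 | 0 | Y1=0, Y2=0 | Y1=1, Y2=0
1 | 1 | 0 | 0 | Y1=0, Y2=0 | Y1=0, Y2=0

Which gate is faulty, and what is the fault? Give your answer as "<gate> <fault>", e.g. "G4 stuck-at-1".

Fault-free values for test 1 (a=0, b=0, c=1, d=1): G1=0, G2=1, G3=0, G4=1, G5=1, G6=1, G7=0, G8=0, G9=1, G10=0, G11=0, giving Y1=1, Y2=0. Observed Y1=0, Y2=0.
Test 1: faults giving observed Y1=0, Y2=0 are {G1 stuck-at-1, G1 inverted output, G2 stuck-at-0, G2 inverted output, G9 stuck-at-0, G9 inverted output}.
Test 2 (a=1, b=0, c=1, d=0): fault-free G1=1, G2=0, G3=0, G4=0, G5=1, G6=1, G7=0, G8=0, G9=0, G10=0, G11=0 → Y1=0, Y2=0; observed Y1=1, Y2=0. Eliminates G1 stuck-at-1, G2 stuck-at-0, G9 stuck-at-0.
Test 3 (a=1, b=1, c=0, d=0): fault-free G1=1, G2=0, G3=0, G4=0, G5=0, G6=1, G7=0, G8=0, G9=0, G10=0, G11=0 → Y1=0, Y2=0; observed Y1=0, Y2=0. Eliminates G2 inverted output, G9 inverted output.
Only G1 inverted output is consistent with every test.

G1 inverted output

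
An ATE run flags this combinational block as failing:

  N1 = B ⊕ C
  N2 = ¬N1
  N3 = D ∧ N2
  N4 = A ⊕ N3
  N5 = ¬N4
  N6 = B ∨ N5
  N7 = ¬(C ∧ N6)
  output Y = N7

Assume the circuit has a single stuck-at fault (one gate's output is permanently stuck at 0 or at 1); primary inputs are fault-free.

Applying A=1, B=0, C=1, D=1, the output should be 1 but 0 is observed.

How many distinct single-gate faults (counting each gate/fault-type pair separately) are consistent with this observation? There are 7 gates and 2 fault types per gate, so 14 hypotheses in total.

Fault-free: N1=1, N2=0, N3=0, N4=1, N5=0, N6=0, N7=1 → 1. Observed 0.
  N1 stuck-at-0: output 0 ✓
  N1 stuck-at-1: output 1 ✗
  N2 stuck-at-0: output 1 ✗
  N2 stuck-at-1: output 0 ✓
  N3 stuck-at-0: output 1 ✗
  N3 stuck-at-1: output 0 ✓
  N4 stuck-at-0: output 0 ✓
  N4 stuck-at-1: output 1 ✗
  N5 stuck-at-0: output 1 ✗
  N5 stuck-at-1: output 0 ✓
  N6 stuck-at-0: output 1 ✗
  N6 stuck-at-1: output 0 ✓
  N7 stuck-at-0: output 0 ✓
  N7 stuck-at-1: output 1 ✗
Consistent faults: {N1 stuck-at-0, N2 stuck-at-1, N3 stuck-at-1, N4 stuck-at-0, N5 stuck-at-1, N6 stuck-at-1, N7 stuck-at-0} — 7 in all.

7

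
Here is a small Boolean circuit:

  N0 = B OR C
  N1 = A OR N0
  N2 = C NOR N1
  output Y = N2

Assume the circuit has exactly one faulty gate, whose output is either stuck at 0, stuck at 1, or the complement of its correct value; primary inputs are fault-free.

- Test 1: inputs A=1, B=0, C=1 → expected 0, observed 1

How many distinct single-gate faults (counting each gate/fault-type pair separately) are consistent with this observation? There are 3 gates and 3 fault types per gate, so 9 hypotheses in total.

Fault-free: N0=1, N1=1, N2=0 → 0. Observed 1.
  N0 stuck-at-0: output 0 ✗
  N0 stuck-at-1: output 0 ✗
  N0 inverted output: output 0 ✗
  N1 stuck-at-0: output 0 ✗
  N1 stuck-at-1: output 0 ✗
  N1 inverted output: output 0 ✗
  N2 stuck-at-0: output 0 ✗
  N2 stuck-at-1: output 1 ✓
  N2 inverted output: output 1 ✓
Consistent faults: {N2 stuck-at-1, N2 inverted output} — 2 in all.

2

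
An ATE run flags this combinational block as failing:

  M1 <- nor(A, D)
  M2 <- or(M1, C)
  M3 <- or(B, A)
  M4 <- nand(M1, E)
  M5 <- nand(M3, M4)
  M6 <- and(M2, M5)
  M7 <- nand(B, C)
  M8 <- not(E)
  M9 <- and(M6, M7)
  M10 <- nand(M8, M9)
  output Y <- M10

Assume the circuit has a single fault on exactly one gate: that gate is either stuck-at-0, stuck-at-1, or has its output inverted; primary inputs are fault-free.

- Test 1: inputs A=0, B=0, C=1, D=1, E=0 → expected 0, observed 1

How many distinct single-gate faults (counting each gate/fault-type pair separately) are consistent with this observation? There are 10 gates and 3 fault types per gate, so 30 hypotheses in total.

16

Fault-free: M1=0, M2=1, M3=0, M4=1, M5=1, M6=1, M7=1, M8=1, M9=1, M10=0 → 0. Observed 1.
  M1: none of the 3 fault types match ✗
  M2: stuck-at-0, inverted output ✓; others ✗
  M3: stuck-at-1, inverted output ✓; others ✗
  M4: none of the 3 fault types match ✗
  M5: stuck-at-0, inverted output ✓; others ✗
  M6: stuck-at-0, inverted output ✓; others ✗
  M7: stuck-at-0, inverted output ✓; others ✗
  M8: stuck-at-0, inverted output ✓; others ✗
  M9: stuck-at-0, inverted output ✓; others ✗
  M10: stuck-at-1, inverted output ✓; others ✗
Consistent faults: {M2 stuck-at-0, M2 inverted output, M3 stuck-at-1, M3 inverted output, M5 stuck-at-0, M5 inverted output, M6 stuck-at-0, M6 inverted output, M7 stuck-at-0, M7 inverted output, M8 stuck-at-0, M8 inverted output, M9 stuck-at-0, M9 inverted output, M10 stuck-at-1, M10 inverted output} — 16 in all.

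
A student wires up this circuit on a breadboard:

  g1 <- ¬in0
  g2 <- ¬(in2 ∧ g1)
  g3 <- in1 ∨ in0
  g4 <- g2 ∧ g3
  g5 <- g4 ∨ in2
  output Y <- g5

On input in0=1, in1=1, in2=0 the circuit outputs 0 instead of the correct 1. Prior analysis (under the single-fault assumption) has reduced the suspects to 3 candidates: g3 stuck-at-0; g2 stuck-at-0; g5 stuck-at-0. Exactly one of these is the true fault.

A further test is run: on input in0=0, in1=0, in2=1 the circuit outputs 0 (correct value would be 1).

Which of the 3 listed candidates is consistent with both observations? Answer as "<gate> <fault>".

g5 stuck-at-0

Evaluate each candidate on input in0=0, in1=0, in2=1:
  g3 stuck-at-0: g1=1, g2=0, g3=0 [stuck-at-0], g4=0, g5=1 → 1 — eliminated
  g2 stuck-at-0: g1=1, g2=0 [stuck-at-0], g3=0, g4=0, g5=1 → 1 — eliminated
  g5 stuck-at-0: g1=1, g2=0, g3=0, g4=0, g5=0 [stuck-at-0] → 0 — matches
Only g5 stuck-at-0 reproduces the observed 0.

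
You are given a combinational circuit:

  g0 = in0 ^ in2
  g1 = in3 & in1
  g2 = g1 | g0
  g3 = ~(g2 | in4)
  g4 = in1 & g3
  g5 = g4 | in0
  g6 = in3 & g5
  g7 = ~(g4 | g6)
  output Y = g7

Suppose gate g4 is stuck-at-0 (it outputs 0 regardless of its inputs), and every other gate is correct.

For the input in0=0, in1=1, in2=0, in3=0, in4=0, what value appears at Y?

1

Propagate with g4 forced: g0=0, g1=0, g2=0, g3=1, g4=0 [stuck-at-0], g5=0, g6=0, g7=1.
So Y = 1. (Without the fault it would be 0.)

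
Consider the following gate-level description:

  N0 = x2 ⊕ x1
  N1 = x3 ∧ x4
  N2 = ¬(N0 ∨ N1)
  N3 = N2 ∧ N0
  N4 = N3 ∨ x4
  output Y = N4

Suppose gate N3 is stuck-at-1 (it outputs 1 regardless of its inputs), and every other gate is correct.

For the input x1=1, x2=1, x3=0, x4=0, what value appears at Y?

Propagate with N3 forced: N0=0, N1=0, N2=1, N3=1 [stuck-at-1], N4=1.
So Y = 1. (Without the fault it would be 0.)

1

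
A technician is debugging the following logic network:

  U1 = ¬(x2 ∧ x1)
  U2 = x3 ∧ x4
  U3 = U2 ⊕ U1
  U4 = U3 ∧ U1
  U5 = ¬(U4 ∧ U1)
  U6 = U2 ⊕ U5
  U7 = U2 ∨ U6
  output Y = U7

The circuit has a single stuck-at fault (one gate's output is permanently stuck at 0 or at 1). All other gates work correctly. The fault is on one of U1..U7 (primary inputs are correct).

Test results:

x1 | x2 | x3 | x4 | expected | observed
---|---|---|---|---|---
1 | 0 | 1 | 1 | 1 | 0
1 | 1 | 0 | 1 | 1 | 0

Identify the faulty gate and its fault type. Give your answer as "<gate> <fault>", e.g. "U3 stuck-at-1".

Fault-free values for test 1 (x1=1, x2=0, x3=1, x4=1): U1=1, U2=1, U3=0, U4=0, U5=1, U6=0, U7=1, giving Y=1. Observed 0.
Test 1: faults giving observed 0 are {U2 stuck-at-0, U7 stuck-at-0}.
Test 2 (x1=1, x2=1, x3=0, x4=1): fault-free U1=0, U2=0, U3=0, U4=0, U5=1, U6=1, U7=1 → 1; observed 0. Eliminates U2 stuck-at-0.
Only U7 stuck-at-0 is consistent with every test.

U7 stuck-at-0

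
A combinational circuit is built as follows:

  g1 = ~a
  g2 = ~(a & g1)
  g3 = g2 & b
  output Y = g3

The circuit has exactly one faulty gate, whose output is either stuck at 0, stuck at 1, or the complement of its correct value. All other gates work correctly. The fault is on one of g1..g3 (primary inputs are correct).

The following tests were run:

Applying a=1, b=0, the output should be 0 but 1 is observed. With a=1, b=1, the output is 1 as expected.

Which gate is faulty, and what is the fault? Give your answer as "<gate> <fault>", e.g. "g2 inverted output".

Fault-free values for test 1 (a=1, b=0): g1=0, g2=1, g3=0, giving Y=0. Observed 1.
Test 1: faults giving observed 1 are {g3 stuck-at-1, g3 inverted output}.
Test 2 (a=1, b=1): fault-free g1=0, g2=1, g3=1 → 1; observed 1. Eliminates g3 inverted output.
Only g3 stuck-at-1 is consistent with every test.

g3 stuck-at-1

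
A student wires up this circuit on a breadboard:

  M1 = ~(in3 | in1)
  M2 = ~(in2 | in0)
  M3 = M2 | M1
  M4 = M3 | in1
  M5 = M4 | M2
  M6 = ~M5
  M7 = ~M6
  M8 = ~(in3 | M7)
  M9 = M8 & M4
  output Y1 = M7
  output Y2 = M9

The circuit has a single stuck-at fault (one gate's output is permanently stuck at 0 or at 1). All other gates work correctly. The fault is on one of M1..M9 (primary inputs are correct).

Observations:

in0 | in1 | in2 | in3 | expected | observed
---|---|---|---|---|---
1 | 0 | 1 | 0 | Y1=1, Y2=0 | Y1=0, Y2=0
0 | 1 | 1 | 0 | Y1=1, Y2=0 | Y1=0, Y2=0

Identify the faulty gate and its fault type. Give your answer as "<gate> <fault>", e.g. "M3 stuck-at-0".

M4 stuck-at-0

Fault-free values for test 1 (in0=1, in1=0, in2=1, in3=0): M1=1, M2=0, M3=1, M4=1, M5=1, M6=0, M7=1, M8=0, M9=0, giving Y1=1, Y2=0. Observed Y1=0, Y2=0.
Test 1: faults giving observed Y1=0, Y2=0 are {M1 stuck-at-0, M3 stuck-at-0, M4 stuck-at-0}.
Test 2 (in0=0, in1=1, in2=1, in3=0): fault-free M1=0, M2=0, M3=0, M4=1, M5=1, M6=0, M7=1, M8=0, M9=0 → Y1=1, Y2=0; observed Y1=0, Y2=0. Eliminates M1 stuck-at-0, M3 stuck-at-0.
Only M4 stuck-at-0 is consistent with every test.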